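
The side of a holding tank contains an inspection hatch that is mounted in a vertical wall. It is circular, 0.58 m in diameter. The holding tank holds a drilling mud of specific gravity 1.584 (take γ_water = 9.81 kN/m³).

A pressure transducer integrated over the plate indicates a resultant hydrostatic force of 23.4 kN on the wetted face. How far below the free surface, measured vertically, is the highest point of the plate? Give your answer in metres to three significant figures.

γ = 1.584 × 9.81 = 15.53904 kN/m³.
A = π(0.29)² = 0.264208 m².
From F = γ·h_c·A, the centroid depth is h_c = 23.4/(15.53904 × 0.264208) = 5.69962 m.
The centroid is at the centre, 0.29 m below the top of the plate, so the highest point sits at h_top = 5.69962 − 0.29 = 5.40962 m below the surface.

d_top ≈ 5.41 m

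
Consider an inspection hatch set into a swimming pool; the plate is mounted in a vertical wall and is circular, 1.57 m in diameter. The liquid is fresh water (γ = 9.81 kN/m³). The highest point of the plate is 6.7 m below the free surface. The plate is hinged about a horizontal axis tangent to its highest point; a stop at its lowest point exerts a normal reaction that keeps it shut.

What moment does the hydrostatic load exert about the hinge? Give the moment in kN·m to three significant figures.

γ = 9.81 kN/m³.
The centroid is at the centre, 0.785 m below the top of the plate, so the centroid depth is h_c = 6.7 + 0.785 = 7.485 m.
A = π(0.785)² = 1.93593 m².
Resultant F = γ·h_c·A = 9.81 × 7.485 × 1.93593 = 142.151 kN.
I_c = πr⁴/4 = π × 0.785⁴/4 = 0.298242 m⁴.
Centre of pressure: y_p = y_c + I_c/(y_c·A) = 7.485 + 0.298242/(7.485 × 1.93593) = 7.485 + 0.020582 = 7.50558 m along the plane.
The resultant acts 0.785 + 0.020582 = 0.805582 m (along the plate) below the hinge at the top edge, so the moment about the hinge is M = F × 0.805582 = 142.151 × 0.805582 = 114.514 kN·m.

M ≈ 115 kN·m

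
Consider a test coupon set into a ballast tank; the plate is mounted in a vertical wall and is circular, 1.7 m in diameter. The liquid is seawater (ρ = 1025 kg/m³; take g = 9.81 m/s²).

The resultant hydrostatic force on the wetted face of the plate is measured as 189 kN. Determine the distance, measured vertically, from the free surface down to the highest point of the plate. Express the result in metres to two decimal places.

d_top ≈ 7.43 m

γ = ρg = 1025 × 9.81 / 1000 = 10.05525 kN/m³.
A = π(0.85)² = 2.2698 m².
From F = γ·h_c·A, the centroid depth is h_c = 189/(10.05525 × 2.2698) = 8.28097 m.
The centroid is at the centre, 0.85 m below the top of the plate, so the highest point sits at h_top = 8.28097 − 0.85 = 7.43097 m below the surface.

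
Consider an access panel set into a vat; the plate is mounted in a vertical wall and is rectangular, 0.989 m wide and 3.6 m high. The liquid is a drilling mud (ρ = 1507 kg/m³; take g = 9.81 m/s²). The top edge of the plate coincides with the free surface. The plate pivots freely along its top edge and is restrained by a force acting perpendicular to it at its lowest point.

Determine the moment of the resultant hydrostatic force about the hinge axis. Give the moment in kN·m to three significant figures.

γ = ρg = 1507 × 9.81 / 1000 = 14.78367 kN/m³.
The centroid lies 3.6/2 = 1.8 m below the top edge, so the centroid depth is h_c = 1.8 m.
A = 0.989 × 3.6 = 3.5604 m².
Resultant F = γ·h_c·A = 14.78367 × 1.8 × 3.5604 = 94.7444 kN.
I_c = b·h³/12 = 0.989 × 3.6³/12 = 3.84523 m⁴.
Centre of pressure: y_p = y_c + I_c/(y_c·A) = 1.8 + 3.84523/(1.8 × 3.5604) = 1.8 + 0.6 = 2.4 m along the plane.
The resultant acts 1.8 + 0.6 = 2.4 m (along the plate) below the hinge at the top edge, so the moment about the hinge is M = F × 2.4 = 94.7444 × 2.4 = 227.387 kN·m.

M ≈ 227 kN·m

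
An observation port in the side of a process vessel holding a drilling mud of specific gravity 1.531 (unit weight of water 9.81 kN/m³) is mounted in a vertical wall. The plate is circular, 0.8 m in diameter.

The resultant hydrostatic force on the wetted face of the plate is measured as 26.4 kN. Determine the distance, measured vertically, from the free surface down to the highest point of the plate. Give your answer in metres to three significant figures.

d_top ≈ 3.10 m

γ = 1.531 × 9.81 = 15.01911 kN/m³.
A = π(0.4)² = 0.502655 m².
From F = γ·h_c·A, the centroid depth is h_c = 26.4/(15.01911 × 0.502655) = 3.49695 m.
The centroid is at the centre, 0.4 m below the top of the plate, so the highest point sits at h_top = 3.49695 − 0.4 = 3.09695 m below the surface.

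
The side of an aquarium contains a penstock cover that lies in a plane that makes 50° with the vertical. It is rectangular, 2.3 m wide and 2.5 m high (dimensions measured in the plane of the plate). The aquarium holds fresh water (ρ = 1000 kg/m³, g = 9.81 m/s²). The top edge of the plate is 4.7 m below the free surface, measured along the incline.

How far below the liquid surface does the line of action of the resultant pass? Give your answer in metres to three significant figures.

γ = ρg = 1000 × 9.81 = 9810 N/m³ = 9.81 kN/m³.
The plate makes 50° with the vertical, i.e. θ = 90° − 50° = 40° to the horizontal. Measuring y along the incline from the free-surface line, vertical depth h = y·sinθ with sinθ = 0.642788.
The centroid lies 2.5/2 = 1.25 m below the top edge, so y_c = 4.7 + 1.25 = 5.95 m and h_c = 5.95 × 0.642788 = 3.82459 m.
A = 2.3 × 2.5 = 5.75 m².
Resultant F = γ·h_c·A = 9.81 × 3.82459 × 5.75 = 215.736 kN.
I_c = b·h³/12 = 2.3 × 2.5³/12 = 2.99479 m⁴.
Centre of pressure: y_p = y_c + I_c/(y_c·A) = 5.95 + 2.99479/(5.95 × 5.75) = 5.95 + 0.087535 = 6.03754 m along the plane.
Vertically, h_p = y_p·sinθ = 6.03754 × 0.642788 = 3.88086 m.

h_p = 3.88 m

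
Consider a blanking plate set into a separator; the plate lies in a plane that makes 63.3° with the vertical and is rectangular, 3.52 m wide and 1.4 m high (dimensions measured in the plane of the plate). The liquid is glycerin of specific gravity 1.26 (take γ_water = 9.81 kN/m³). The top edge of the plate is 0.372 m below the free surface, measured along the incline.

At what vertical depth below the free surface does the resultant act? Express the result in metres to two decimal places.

h_p = 0.55 m

γ = 1.26 × 9.81 = 12.3606 kN/m³.
The plate makes 63.3° with the vertical, i.e. θ = 90° − 63.3° = 26.7° to the horizontal. Measuring y along the incline from the free-surface line, vertical depth h = y·sinθ with sinθ = 0.449319.
The centroid lies 1.4/2 = 0.7 m below the top edge, so y_c = 0.372 + 0.7 = 1.072 m and h_c = 1.072 × 0.449319 = 0.48167 m.
A = 3.52 × 1.4 = 4.928 m².
Resultant F = γ·h_c·A = 12.3606 × 0.48167 × 4.928 = 29.34 kN.
I_c = b·h³/12 = 3.52 × 1.4³/12 = 0.804907 m⁴.
Centre of pressure: y_p = y_c + I_c/(y_c·A) = 1.072 + 0.804907/(1.072 × 4.928) = 1.072 + 0.152363 = 1.22436 m along the plane.
Vertically, h_p = y_p·sinθ = 1.22436 × 0.449319 = 0.550128 m.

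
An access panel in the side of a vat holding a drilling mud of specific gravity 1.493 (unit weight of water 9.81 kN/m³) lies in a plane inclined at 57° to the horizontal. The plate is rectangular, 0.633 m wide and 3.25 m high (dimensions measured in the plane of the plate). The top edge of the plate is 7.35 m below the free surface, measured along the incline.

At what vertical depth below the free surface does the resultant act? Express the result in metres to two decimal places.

h_p = 7.61 m

γ = 1.493 × 9.81 = 14.64633 kN/m³.
Let θ = 57° be the plate's angle to the horizontal; measure y along the incline from where the plane meets the free surface. Vertical depth h = y·sinθ with sinθ = 0.838671.
The centroid lies 3.25/2 = 1.625 m below the top edge, so y_c = 7.35 + 1.625 = 8.975 m and h_c = 8.975 × 0.838671 = 7.52707 m.
A = 0.633 × 3.25 = 2.05725 m².
Resultant F = γ·h_c·A = 14.64633 × 7.52707 × 2.05725 = 226.799 kN.
I_c = b·h³/12 = 0.633 × 3.25³/12 = 1.81081 m⁴.
Centre of pressure: y_p = y_c + I_c/(y_c·A) = 8.975 + 1.81081/(8.975 × 2.05725) = 8.975 + 0.0980734 = 9.07307 m along the plane.
Vertically, h_p = y_p·sinθ = 9.07307 × 0.838671 = 7.60932 m.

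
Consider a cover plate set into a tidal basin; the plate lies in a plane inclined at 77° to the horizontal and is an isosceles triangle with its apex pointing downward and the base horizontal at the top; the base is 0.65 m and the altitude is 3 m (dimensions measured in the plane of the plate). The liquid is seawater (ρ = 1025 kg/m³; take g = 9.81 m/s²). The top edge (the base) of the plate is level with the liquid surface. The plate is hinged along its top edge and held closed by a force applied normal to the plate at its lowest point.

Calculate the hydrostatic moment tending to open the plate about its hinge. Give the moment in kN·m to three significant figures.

M ≈ 14.3 kN·m

γ = ρg = 1025 × 9.81 / 1000 = 10.05525 kN/m³.
Let θ = 77° be the plate's angle to the horizontal; measure y along the incline from where the plane meets the free surface. Vertical depth h = y·sinθ with sinθ = 0.974370.
With the apex down, the centroid sits h/3 = 3/3 = 1 m below the base (the top edge), so y_c = 1 m and h_c = 1 × 0.974370 = 0.97437 m.
A = ½ × 0.65 × 3 = 0.975 m².
Resultant F = γ·h_c·A = 10.05525 × 0.97437 × 0.975 = 9.5526 kN.
I_c = b·h³/36 = 0.65 × 3³/36 = 0.4875 m⁴.
Centre of pressure: y_p = y_c + I_c/(y_c·A) = 1 + 0.4875/(1 × 0.975) = 1 + 0.5 = 1.5 m along the plane.
The resultant acts 1 + 0.5 = 1.5 m (along the plate) below the hinge at the top edge, so the moment about the hinge is M = F × 1.5 = 9.5526 × 1.5 = 14.3289 kN·m.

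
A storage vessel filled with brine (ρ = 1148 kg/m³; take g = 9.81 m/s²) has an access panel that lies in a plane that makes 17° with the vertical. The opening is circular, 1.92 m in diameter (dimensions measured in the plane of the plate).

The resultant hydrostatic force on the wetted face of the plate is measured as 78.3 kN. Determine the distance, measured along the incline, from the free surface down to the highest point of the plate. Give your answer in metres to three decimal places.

γ = ρg = 1148 × 9.81 / 1000 = 11.26188 kN/m³.
A = π(0.96)² = 2.89529 m².
From F = γ·h_c·A, the centroid depth is h_c = 78.3/(11.26188 × 2.89529) = 2.40137 m.
The plate makes 17° with the vertical, i.e. θ = 90° − 17° = 73° to the horizontal. Measuring y along the incline from the free-surface line, vertical depth h = y·sinθ with sinθ = 0.956305.
Along the incline, y_c = h_c/sinθ = 2.40137/0.956305 = 2.51109 m.
The centroid is at the centre, 0.96 m below the top of the plate, so the highest point sits at y_top = 2.51109 − 0.96 = 1.55109 m along the incline.

y_top ≈ 1.551 m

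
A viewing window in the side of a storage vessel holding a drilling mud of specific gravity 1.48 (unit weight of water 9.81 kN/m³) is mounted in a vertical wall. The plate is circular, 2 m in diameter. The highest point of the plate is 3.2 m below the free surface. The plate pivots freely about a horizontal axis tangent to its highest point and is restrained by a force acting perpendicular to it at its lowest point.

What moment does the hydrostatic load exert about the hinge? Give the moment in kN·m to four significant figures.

γ = 1.48 × 9.81 = 14.5188 kN/m³.
The centroid is at the centre, 1 m below the top of the plate, so the centroid depth is h_c = 3.2 + 1 = 4.2 m.
A = π(1)² = 3.14159 m².
Resultant F = γ·h_c·A = 14.5188 × 4.2 × 3.14159 = 191.571 kN.
I_c = πr⁴/4 = π × 1⁴/4 = 0.785398 m⁴.
Centre of pressure: y_p = y_c + I_c/(y_c·A) = 4.2 + 0.785398/(4.2 × 3.14159) = 4.2 + 0.0595238 = 4.25952 m along the plane.
The resultant acts 1 + 0.0595238 = 1.05952 m (along the plate) below the hinge at the top edge, so the moment about the hinge is M = F × 1.05952 = 191.571 × 1.05952 = 202.973 kN·m.

M ≈ 203.0 kN·m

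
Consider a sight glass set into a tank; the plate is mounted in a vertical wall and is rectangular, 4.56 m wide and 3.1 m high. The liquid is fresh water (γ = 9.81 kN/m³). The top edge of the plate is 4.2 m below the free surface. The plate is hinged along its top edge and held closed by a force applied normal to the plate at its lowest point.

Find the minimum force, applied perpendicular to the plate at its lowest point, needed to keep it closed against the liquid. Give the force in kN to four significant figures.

P ≈ 434.5 kN

γ = 9.81 kN/m³.
The centroid lies 3.1/2 = 1.55 m below the top edge, so the centroid depth is h_c = 4.2 + 1.55 = 5.75 m.
A = 4.56 × 3.1 = 14.136 m².
Resultant F = γ·h_c·A = 9.81 × 5.75 × 14.136 = 797.376 kN.
I_c = b·h³/12 = 4.56 × 3.1³/12 = 11.3206 m⁴.
Centre of pressure: y_p = y_c + I_c/(y_c·A) = 5.75 + 11.3206/(5.75 × 14.136) = 5.75 + 0.139276 = 5.88928 m along the plane.
The resultant acts 1.55 + 0.139276 = 1.68928 m (along the plate) below the hinge at the top edge, so the moment about the hinge is M = F × 1.68928 = 797.376 × 1.68928 = 1346.99 kN·m.
A normal force at the bottom, 3.1 m from the hinge, must supply this moment: P = 1346.99/3.1 = 434.513 kN.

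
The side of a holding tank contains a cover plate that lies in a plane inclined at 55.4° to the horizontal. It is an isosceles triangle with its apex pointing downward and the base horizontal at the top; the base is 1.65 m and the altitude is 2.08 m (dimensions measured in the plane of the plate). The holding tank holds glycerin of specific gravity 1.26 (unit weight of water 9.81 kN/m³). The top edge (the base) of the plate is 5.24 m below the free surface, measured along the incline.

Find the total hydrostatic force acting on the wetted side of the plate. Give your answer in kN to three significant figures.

F ≈ 104 kN

γ = 1.26 × 9.81 = 12.3606 kN/m³.
Let θ = 55.4° be the plate's angle to the horizontal; measure y along the incline from where the plane meets the free surface. Vertical depth h = y·sinθ with sinθ = 0.823136.
With the apex down, the centroid sits h/3 = 2.08/3 = 0.693333 m below the base (the top edge), so y_c = 5.24 + 0.693333 = 5.93333 m and h_c = 5.93333 × 0.823136 = 4.88394 m.
A = ½ × 1.65 × 2.08 = 1.716 m².
Resultant F = γ·h_c·A = 12.3606 × 4.88394 × 1.716 = 103.592 kN.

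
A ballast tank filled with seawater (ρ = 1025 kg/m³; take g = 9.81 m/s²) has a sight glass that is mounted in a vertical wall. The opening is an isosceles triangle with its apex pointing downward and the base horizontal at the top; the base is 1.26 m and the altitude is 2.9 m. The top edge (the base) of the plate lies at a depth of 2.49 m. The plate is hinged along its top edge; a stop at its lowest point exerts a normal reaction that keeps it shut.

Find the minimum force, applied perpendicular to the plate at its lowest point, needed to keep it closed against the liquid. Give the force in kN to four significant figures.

P ≈ 24.13 kN

γ = ρg = 1025 × 9.81 / 1000 = 10.05525 kN/m³.
With the apex down, the centroid sits h/3 = 2.9/3 = 0.966667 m below the base (the top edge), so the centroid depth is h_c = 2.49 + 0.966667 = 3.45667 m.
A = ½ × 1.26 × 2.9 = 1.827 m².
Resultant F = γ·h_c·A = 10.05525 × 3.45667 × 1.827 = 63.5023 kN.
I_c = b·h³/36 = 1.26 × 2.9³/36 = 0.853615 m⁴.
Centre of pressure: y_p = y_c + I_c/(y_c·A) = 3.45667 + 0.853615/(3.45667 × 1.827) = 3.45667 + 0.135165 = 3.59184 m along the plane.
The resultant acts 0.966667 + 0.135165 = 1.10183 m (along the plate) below the hinge at the top edge, so the moment about the hinge is M = F × 1.10183 = 63.5023 × 1.10183 = 69.9687 kN·m.
A normal force at the bottom, 2.9 m from the hinge, must supply this moment: P = 69.9687/2.9 = 24.1271 kN.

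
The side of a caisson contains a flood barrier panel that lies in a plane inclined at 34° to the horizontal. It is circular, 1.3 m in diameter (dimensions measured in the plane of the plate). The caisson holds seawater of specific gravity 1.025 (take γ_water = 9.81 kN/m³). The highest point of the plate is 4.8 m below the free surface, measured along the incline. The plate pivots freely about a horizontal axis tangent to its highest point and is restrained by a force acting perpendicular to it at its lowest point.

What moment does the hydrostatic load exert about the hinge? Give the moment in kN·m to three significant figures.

M ≈ 27.2 kN·m

γ = 1.025 × 9.81 = 10.05525 kN/m³.
Let θ = 34° be the plate's angle to the horizontal; measure y along the incline from where the plane meets the free surface. Vertical depth h = y·sinθ with sinθ = 0.559193.
The centroid is at the centre, 0.65 m below the top of the plate, so y_c = 4.8 + 0.65 = 5.45 m and h_c = 5.45 × 0.559193 = 3.0476 m.
A = π(0.65)² = 1.32732 m².
Resultant F = γ·h_c·A = 10.05525 × 3.0476 × 1.32732 = 40.6749 kN.
I_c = πr⁴/4 = π × 0.65⁴/4 = 0.140198 m⁴.
Centre of pressure: y_p = y_c + I_c/(y_c·A) = 5.45 + 0.140198/(5.45 × 1.32732) = 5.45 + 0.0193807 = 5.46938 m along the plane.
The resultant acts 0.65 + 0.0193807 = 0.669381 m (along the plate) below the hinge at the top edge, so the moment about the hinge is M = F × 0.669381 = 40.6749 × 0.669381 = 27.227 kN·m.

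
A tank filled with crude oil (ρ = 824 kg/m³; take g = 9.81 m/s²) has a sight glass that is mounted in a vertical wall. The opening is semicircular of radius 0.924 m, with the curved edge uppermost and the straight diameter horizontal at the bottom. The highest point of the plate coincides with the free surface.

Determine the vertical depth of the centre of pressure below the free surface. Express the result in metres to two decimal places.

γ = ρg = 824 × 9.81 / 1000 = 8.08344 kN/m³.
The centroid lies 4r/(3π) = 0.392158 m above the diameter, so r − 4r/(3π) = 0.924 − 0.392158 = 0.531842 m below the topmost point, so the centroid depth is h_c = 0.531842 m.
A = πr²/2 = π × 0.924²/2 = 1.34111 m².
Resultant F = γ·h_c·A = 8.08344 × 0.531842 × 1.34111 = 5.76558 kN.
I_c = (π/8 − 8/(9π))·r⁴ = 0.109757 × 0.924⁴ = 0.0800055 m⁴.
Centre of pressure: y_p = y_c + I_c/(y_c·A) = 0.531842 + 0.0800055/(0.531842 × 1.34111) = 0.531842 + 0.112169 = 0.644011 m along the plane.

h_p = 0.64 m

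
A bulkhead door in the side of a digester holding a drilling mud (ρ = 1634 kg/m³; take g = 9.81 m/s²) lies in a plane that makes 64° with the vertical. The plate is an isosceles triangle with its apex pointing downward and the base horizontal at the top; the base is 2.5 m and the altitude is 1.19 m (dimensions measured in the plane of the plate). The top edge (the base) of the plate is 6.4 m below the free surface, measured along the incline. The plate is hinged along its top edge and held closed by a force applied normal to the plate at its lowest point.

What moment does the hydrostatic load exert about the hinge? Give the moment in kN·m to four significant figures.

M ≈ 29.00 kN·m

γ = ρg = 1634 × 9.81 / 1000 = 16.02954 kN/m³.
The plate makes 64° with the vertical, i.e. θ = 90° − 64° = 26° to the horizontal. Measuring y along the incline from the free-surface line, vertical depth h = y·sinθ with sinθ = 0.438371.
With the apex down, the centroid sits h/3 = 1.19/3 = 0.396667 m below the base (the top edge), so y_c = 6.4 + 0.396667 = 6.79667 m and h_c = 6.79667 × 0.438371 = 2.97946 m.
A = ½ × 2.5 × 1.19 = 1.4875 m².
Resultant F = γ·h_c·A = 16.02954 × 2.97946 × 1.4875 = 71.0421 kN.
I_c = b·h³/36 = 2.5 × 1.19³/36 = 0.117025 m⁴.
Centre of pressure: y_p = y_c + I_c/(y_c·A) = 6.79667 + 0.117025/(6.79667 × 1.4875) = 6.79667 + 0.0115751 = 6.80825 m along the plane.
The resultant acts 0.396667 + 0.0115751 = 0.408242 m (along the plate) below the hinge at the top edge, so the moment about the hinge is M = F × 0.408242 = 71.0421 × 0.408242 = 29.0024 kN·m.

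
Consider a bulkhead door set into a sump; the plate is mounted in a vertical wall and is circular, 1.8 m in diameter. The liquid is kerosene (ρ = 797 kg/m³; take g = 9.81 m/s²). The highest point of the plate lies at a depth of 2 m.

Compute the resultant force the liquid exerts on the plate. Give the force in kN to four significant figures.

γ = ρg = 797 × 9.81 / 1000 = 7.81857 kN/m³.
The centroid is at the centre, 0.9 m below the top of the plate, so the centroid depth is h_c = 2 + 0.9 = 2.9 m.
A = π(0.9)² = 2.54469 m².
Resultant F = γ·h_c·A = 7.81857 × 2.9 × 2.54469 = 57.6979 kN.

F ≈ 57.70 kN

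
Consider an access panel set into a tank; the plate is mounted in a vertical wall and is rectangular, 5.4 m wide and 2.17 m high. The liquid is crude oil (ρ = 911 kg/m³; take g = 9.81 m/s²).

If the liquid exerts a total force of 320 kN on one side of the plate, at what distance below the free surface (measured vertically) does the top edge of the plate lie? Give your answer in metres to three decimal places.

γ = ρg = 911 × 9.81 / 1000 = 8.93691 kN/m³.
A = 5.4 × 2.17 = 11.718 m².
From F = γ·h_c·A, the centroid depth is h_c = 320/(8.93691 × 11.718) = 3.05569 m.
The centroid lies 2.17/2 = 1.085 m below the top edge, so the top edge sits at h_top = 3.05569 − 1.085 = 1.97069 m below the surface.

d_top ≈ 1.971 m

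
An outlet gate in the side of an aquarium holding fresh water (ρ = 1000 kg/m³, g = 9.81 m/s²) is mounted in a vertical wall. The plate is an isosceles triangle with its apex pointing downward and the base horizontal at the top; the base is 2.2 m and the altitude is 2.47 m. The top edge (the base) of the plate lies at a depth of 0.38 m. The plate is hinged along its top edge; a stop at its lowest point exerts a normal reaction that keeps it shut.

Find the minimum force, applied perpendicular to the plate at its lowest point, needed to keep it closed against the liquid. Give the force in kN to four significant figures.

P ≈ 14.35 kN

γ = ρg = 1000 × 9.81 = 9810 N/m³ = 9.81 kN/m³.
With the apex down, the centroid sits h/3 = 2.47/3 = 0.823333 m below the base (the top edge), so the centroid depth is h_c = 0.38 + 0.823333 = 1.20333 m.
A = ½ × 2.2 × 2.47 = 2.717 m².
Resultant F = γ·h_c·A = 9.81 × 1.20333 × 2.717 = 32.0733 kN.
I_c = b·h³/36 = 2.2 × 2.47³/36 = 0.920897 m⁴.
Centre of pressure: y_p = y_c + I_c/(y_c·A) = 1.20333 + 0.920897/(1.20333 × 2.717) = 1.20333 + 0.281667 = 1.485 m along the plane.
The resultant acts 0.823333 + 0.281667 = 1.105 m (along the plate) below the hinge at the top edge, so the moment about the hinge is M = F × 1.105 = 32.0733 × 1.105 = 35.441 kN·m.
A normal force at the bottom, 2.47 m from the hinge, must supply this moment: P = 35.441/2.47 = 14.3486 kN.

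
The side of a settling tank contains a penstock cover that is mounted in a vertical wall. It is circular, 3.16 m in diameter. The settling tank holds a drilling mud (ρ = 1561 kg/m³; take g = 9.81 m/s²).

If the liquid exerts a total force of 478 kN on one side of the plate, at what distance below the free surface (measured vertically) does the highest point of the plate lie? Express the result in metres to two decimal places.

γ = ρg = 1561 × 9.81 / 1000 = 15.31341 kN/m³.
A = π(1.58)² = 7.84267 m².
From F = γ·h_c·A, the centroid depth is h_c = 478/(15.31341 × 7.84267) = 3.98008 m.
The centroid is at the centre, 1.58 m below the top of the plate, so the highest point sits at h_top = 3.98008 − 1.58 = 2.40008 m below the surface.

d_top ≈ 2.40 m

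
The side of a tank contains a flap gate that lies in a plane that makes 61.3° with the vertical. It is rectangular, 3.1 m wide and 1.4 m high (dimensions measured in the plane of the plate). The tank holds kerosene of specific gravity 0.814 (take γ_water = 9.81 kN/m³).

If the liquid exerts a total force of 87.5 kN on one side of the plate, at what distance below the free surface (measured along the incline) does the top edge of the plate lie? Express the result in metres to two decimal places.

γ = 0.814 × 9.81 = 7.98534 kN/m³.
A = 3.1 × 1.4 = 4.34 m².
From F = γ·h_c·A, the centroid depth is h_c = 87.5/(7.98534 × 4.34) = 2.52479 m.
The plate makes 61.3° with the vertical, i.e. θ = 90° − 61.3° = 28.7° to the horizontal. Measuring y along the incline from the free-surface line, vertical depth h = y·sinθ with sinθ = 0.480223.
Along the incline, y_c = h_c/sinθ = 2.52479/0.480223 = 5.25754 m.
The centroid lies 1.4/2 = 0.7 m below the top edge, so the top edge sits at y_top = 5.25754 − 0.7 = 4.55754 m along the incline.

y_top ≈ 4.56 m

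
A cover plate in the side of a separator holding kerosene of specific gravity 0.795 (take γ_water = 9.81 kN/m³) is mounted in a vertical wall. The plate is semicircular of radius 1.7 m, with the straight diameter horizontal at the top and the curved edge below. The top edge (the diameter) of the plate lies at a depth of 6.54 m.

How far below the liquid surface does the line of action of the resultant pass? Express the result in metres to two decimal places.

h_p = 7.29 m

γ = 0.795 × 9.81 = 7.79895 kN/m³.
The centroid of a semicircle lies 4r/(3π) = 0.721502 m from the diameter, here below the top edge, so the centroid depth is h_c = 6.54 + 0.721502 = 7.2615 m.
A = πr²/2 = π × 1.7²/2 = 4.5396 m².
Resultant F = γ·h_c·A = 7.79895 × 7.2615 × 4.5396 = 257.087 kN.
I_c = (π/8 − 8/(9π))·r⁴ = 0.109757 × 1.7⁴ = 0.916701 m⁴.
Centre of pressure: y_p = y_c + I_c/(y_c·A) = 7.2615 + 0.916701/(7.2615 × 4.5396) = 7.2615 + 0.0278089 = 7.28931 m along the plane.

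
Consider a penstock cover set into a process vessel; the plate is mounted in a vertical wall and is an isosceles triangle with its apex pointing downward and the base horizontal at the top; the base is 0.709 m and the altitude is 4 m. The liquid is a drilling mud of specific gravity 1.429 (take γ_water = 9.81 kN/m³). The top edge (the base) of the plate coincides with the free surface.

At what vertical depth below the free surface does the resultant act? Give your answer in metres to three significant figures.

γ = 1.429 × 9.81 = 14.01849 kN/m³.
With the apex down, the centroid sits h/3 = 4/3 = 1.33333 m below the base (the top edge), so the centroid depth is h_c = 1.33333 m.
A = ½ × 0.709 × 4 = 1.418 m².
Resultant F = γ·h_c·A = 14.01849 × 1.33333 × 1.418 = 26.5042 kN.
I_c = b·h³/36 = 0.709 × 4³/36 = 1.26044 m⁴.
Centre of pressure: y_p = y_c + I_c/(y_c·A) = 1.33333 + 1.26044/(1.33333 × 1.418) = 1.33333 + 0.666666 = 2 m along the plane.

h_p = 2.00 m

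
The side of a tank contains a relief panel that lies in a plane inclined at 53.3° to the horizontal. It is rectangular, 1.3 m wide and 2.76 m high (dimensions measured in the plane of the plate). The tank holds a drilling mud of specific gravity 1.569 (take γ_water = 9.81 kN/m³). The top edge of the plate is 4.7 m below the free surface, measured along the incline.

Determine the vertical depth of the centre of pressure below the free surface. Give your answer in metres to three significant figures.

γ = 1.569 × 9.81 = 15.39189 kN/m³.
Let θ = 53.3° be the plate's angle to the horizontal; measure y along the incline from where the plane meets the free surface. Vertical depth h = y·sinθ with sinθ = 0.801776.
The centroid lies 2.76/2 = 1.38 m below the top edge, so y_c = 4.7 + 1.38 = 6.08 m and h_c = 6.08 × 0.801776 = 4.8748 m.
A = 1.3 × 2.76 = 3.588 m².
Resultant F = γ·h_c·A = 15.39189 × 4.8748 × 3.588 = 269.216 kN.
I_c = b·h³/12 = 1.3 × 2.76³/12 = 2.27766 m⁴.
Centre of pressure: y_p = y_c + I_c/(y_c·A) = 6.08 + 2.27766/(6.08 × 3.588) = 6.08 + 0.104408 = 6.18441 m along the plane.
Vertically, h_p = y_p·sinθ = 6.18441 × 0.801776 = 4.95851 m.

h_p = 4.96 m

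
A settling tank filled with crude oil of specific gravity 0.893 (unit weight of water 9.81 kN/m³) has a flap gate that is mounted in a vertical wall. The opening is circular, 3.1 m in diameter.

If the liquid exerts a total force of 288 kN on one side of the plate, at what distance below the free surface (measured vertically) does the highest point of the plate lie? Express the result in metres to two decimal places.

γ = 0.893 × 9.81 = 8.76033 kN/m³.
A = π(1.55)² = 7.54768 m².
From F = γ·h_c·A, the centroid depth is h_c = 288/(8.76033 × 7.54768) = 4.35571 m.
The centroid is at the centre, 1.55 m below the top of the plate, so the highest point sits at h_top = 4.35571 − 1.55 = 2.80571 m below the surface.

d_top ≈ 2.81 m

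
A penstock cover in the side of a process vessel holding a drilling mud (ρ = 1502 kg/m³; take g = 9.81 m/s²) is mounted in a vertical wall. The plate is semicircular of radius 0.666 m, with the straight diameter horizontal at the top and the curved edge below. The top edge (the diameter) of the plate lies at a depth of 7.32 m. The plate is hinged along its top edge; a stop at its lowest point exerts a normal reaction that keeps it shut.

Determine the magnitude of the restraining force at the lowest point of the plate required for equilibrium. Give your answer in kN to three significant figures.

P ≈ 33.6 kN

γ = ρg = 1502 × 9.81 / 1000 = 14.73462 kN/m³.
The centroid of a semicircle lies 4r/(3π) = 0.282659 m from the diameter, here below the top edge, so the centroid depth is h_c = 7.32 + 0.282659 = 7.60266 m.
A = πr²/2 = π × 0.666²/2 = 0.696736 m².
Resultant F = γ·h_c·A = 14.73462 × 7.60266 × 0.696736 = 78.05 kN.
I_c = (π/8 − 8/(9π))·r⁴ = 0.109757 × 0.666⁴ = 0.0215938 m⁴.
Centre of pressure: y_p = y_c + I_c/(y_c·A) = 7.60266 + 0.0215938/(7.60266 × 0.696736) = 7.60266 + 0.00407657 = 7.60674 m along the plane.
The resultant acts 0.282659 + 0.00407657 = 0.286736 m (along the plate) below the hinge at the top edge, so the moment about the hinge is M = F × 0.286736 = 78.05 × 0.286736 = 22.3797 kN·m.
A normal force at the bottom, 0.666 m from the hinge, must supply this moment: P = 22.3797/0.666 = 33.6032 kN.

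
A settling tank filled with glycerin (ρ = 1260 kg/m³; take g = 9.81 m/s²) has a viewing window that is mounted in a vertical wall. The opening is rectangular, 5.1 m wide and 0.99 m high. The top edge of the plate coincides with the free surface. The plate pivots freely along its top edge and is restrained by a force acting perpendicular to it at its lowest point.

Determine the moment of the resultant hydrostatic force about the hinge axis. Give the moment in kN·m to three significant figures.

M ≈ 20.4 kN·m

γ = ρg = 1260 × 9.81 / 1000 = 12.3606 kN/m³.
The centroid lies 0.99/2 = 0.495 m below the top edge, so the centroid depth is h_c = 0.495 m.
A = 5.1 × 0.99 = 5.049 m².
Resultant F = γ·h_c·A = 12.3606 × 0.495 × 5.049 = 30.8923 kN.
I_c = b·h³/12 = 5.1 × 0.99³/12 = 0.412377 m⁴.
Centre of pressure: y_p = y_c + I_c/(y_c·A) = 0.495 + 0.412377/(0.495 × 5.049) = 0.495 + 0.165 = 0.66 m along the plane.
The resultant acts 0.495 + 0.165 = 0.66 m (along the plate) below the hinge at the top edge, so the moment about the hinge is M = F × 0.66 = 30.8923 × 0.66 = 20.3889 kN·m.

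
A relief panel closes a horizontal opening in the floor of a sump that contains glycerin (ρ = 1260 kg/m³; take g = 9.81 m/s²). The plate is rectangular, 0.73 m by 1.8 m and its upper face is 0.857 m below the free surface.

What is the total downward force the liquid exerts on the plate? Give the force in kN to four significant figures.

γ = ρg = 1260 × 9.81 / 1000 = 12.3606 kN/m³.
The plate is horizontal, so pressure is uniform at p = γ·h = 12.3606 × 0.857 = 10.593 kN/m².
A = 0.73 × 1.8 = 1.314 m².
F = p·A = 10.593 × 1.314 = 13.9192 kN.

F ≈ 13.92 kN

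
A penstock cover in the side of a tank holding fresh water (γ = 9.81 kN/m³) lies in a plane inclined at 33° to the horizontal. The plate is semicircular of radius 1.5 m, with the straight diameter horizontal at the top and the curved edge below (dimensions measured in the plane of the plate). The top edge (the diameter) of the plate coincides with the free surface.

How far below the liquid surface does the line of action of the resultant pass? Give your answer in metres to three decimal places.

γ = 9.81 kN/m³.
Let θ = 33° be the plate's angle to the horizontal; measure y along the incline from where the plane meets the free surface. Vertical depth h = y·sinθ with sinθ = 0.544639.
The centroid of a semicircle lies 4r/(3π) = 0.63662 m from the diameter, here below the top edge, so y_c = 0.63662 m and h_c = 0.63662 × 0.544639 = 0.346728 m.
A = πr²/2 = π × 1.5²/2 = 3.53429 m².
Resultant F = γ·h_c·A = 9.81 × 0.346728 × 3.53429 = 12.0215 kN.
I_c = (π/8 − 8/(9π))·r⁴ = 0.109757 × 1.5⁴ = 0.555645 m⁴.
Centre of pressure: y_p = y_c + I_c/(y_c·A) = 0.63662 + 0.555645/(0.63662 × 3.53429) = 0.63662 + 0.246953 = 0.883573 m along the plane.
Vertically, h_p = y_p·sinθ = 0.883573 × 0.544639 = 0.481228 m.

h_p = 0.481 m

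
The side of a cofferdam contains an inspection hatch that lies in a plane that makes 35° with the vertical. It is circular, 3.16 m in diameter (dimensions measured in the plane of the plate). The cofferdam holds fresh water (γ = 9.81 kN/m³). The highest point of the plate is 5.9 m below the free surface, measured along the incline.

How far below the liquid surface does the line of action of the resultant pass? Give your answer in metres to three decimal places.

γ = 9.81 kN/m³.
The plate makes 35° with the vertical, i.e. θ = 90° − 35° = 55° to the horizontal. Measuring y along the incline from the free-surface line, vertical depth h = y·sinθ with sinθ = 0.819152.
The centroid is at the centre, 1.58 m below the top of the plate, so y_c = 5.9 + 1.58 = 7.48 m and h_c = 7.48 × 0.819152 = 6.12726 m.
A = π(1.58)² = 7.84267 m².
Resultant F = γ·h_c·A = 9.81 × 6.12726 × 7.84267 = 471.411 kN.
I_c = πr⁴/4 = π × 1.58⁴/4 = 4.89461 m⁴.
Centre of pressure: y_p = y_c + I_c/(y_c·A) = 7.48 + 4.89461/(7.48 × 7.84267) = 7.48 + 0.0834358 = 7.56344 m along the plane.
Vertically, h_p = y_p·sinθ = 7.56344 × 0.819152 = 6.19561 m.

h_p = 6.196 m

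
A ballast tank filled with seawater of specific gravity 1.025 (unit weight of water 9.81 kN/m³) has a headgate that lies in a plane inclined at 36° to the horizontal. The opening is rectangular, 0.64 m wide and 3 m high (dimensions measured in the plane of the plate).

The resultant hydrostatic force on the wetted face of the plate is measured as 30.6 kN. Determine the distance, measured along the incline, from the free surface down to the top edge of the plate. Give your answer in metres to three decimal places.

γ = 1.025 × 9.81 = 10.05525 kN/m³.
A = 0.64 × 3 = 1.92 m².
From F = γ·h_c·A, the centroid depth is h_c = 30.6/(10.05525 × 1.92) = 1.58499 m.
Let θ = 36° be the plate's angle to the horizontal; measure y along the incline from where the plane meets the free surface. Vertical depth h = y·sinθ with sinθ = 0.587785.
Along the incline, y_c = h_c/sinθ = 1.58499/0.587785 = 2.69655 m.
The centroid lies 3/2 = 1.5 m below the top edge, so the top edge sits at y_top = 2.69655 − 1.5 = 1.19655 m along the incline.

y_top ≈ 1.197 m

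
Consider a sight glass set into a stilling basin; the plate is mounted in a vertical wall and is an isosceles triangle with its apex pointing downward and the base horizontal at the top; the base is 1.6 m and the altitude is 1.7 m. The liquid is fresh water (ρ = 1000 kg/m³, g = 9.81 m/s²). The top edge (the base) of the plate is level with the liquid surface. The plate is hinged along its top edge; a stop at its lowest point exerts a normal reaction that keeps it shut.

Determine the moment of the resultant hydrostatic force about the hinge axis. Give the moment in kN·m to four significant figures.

M ≈ 6.426 kN·m

γ = ρg = 1000 × 9.81 = 9810 N/m³ = 9.81 kN/m³.
With the apex down, the centroid sits h/3 = 1.7/3 = 0.566667 m below the base (the top edge), so the centroid depth is h_c = 0.566667 m.
A = ½ × 1.6 × 1.7 = 1.36 m².
Resultant F = γ·h_c·A = 9.81 × 0.566667 × 1.36 = 7.56024 kN.
I_c = b·h³/36 = 1.6 × 1.7³/36 = 0.218356 m⁴.
Centre of pressure: y_p = y_c + I_c/(y_c·A) = 0.566667 + 0.218356/(0.566667 × 1.36) = 0.566667 + 0.283334 = 0.850001 m along the plane.
The resultant acts 0.566667 + 0.283334 = 0.850001 m (along the plate) below the hinge at the top edge, so the moment about the hinge is M = F × 0.850001 = 7.56024 × 0.850001 = 6.42621 kN·m.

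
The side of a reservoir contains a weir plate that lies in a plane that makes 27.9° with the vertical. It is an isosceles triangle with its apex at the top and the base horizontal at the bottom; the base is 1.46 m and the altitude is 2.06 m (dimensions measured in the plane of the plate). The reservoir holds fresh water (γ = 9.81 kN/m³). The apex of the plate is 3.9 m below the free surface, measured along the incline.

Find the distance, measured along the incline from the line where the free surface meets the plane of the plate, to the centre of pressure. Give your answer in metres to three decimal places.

y_p = 5.318 m

γ = 9.81 kN/m³.
The plate makes 27.9° with the vertical, i.e. θ = 90° − 27.9° = 62.1° to the horizontal. Measuring y along the incline from the free-surface line, vertical depth h = y·sinθ with sinθ = 0.883766.
With the apex up, the centroid sits 2h/3 = 2 × 2.06/3 = 1.37333 m below the apex, so y_c = 3.9 + 1.37333 = 5.27333 m and h_c = 5.27333 × 0.883766 = 4.66039 m.
A = ½ × 1.46 × 2.06 = 1.5038 m².
Resultant F = γ·h_c·A = 9.81 × 4.66039 × 1.5038 = 68.7514 kN.
I_c = b·h³/36 = 1.46 × 2.06³/36 = 0.354529 m⁴.
Centre of pressure: y_p = y_c + I_c/(y_c·A) = 5.27333 + 0.354529/(5.27333 × 1.5038) = 5.27333 + 0.0447071 = 5.31804 m along the plane.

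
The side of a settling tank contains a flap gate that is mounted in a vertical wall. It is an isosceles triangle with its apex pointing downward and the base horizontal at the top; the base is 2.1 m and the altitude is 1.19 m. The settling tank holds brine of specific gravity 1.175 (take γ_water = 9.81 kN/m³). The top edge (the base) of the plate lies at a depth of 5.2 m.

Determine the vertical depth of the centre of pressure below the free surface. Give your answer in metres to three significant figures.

γ = 1.175 × 9.81 = 11.52675 kN/m³.
With the apex down, the centroid sits h/3 = 1.19/3 = 0.396667 m below the base (the top edge), so the centroid depth is h_c = 5.2 + 0.396667 = 5.59667 m.
A = ½ × 2.1 × 1.19 = 1.2495 m².
Resultant F = γ·h_c·A = 11.52675 × 5.59667 × 1.2495 = 80.607 kN.
I_c = b·h³/36 = 2.1 × 1.19³/36 = 0.0983009 m⁴.
Centre of pressure: y_p = y_c + I_c/(y_c·A) = 5.59667 + 0.0983009/(5.59667 × 1.2495) = 5.59667 + 0.014057 = 5.61073 m along the plane.

h_p = 5.61 m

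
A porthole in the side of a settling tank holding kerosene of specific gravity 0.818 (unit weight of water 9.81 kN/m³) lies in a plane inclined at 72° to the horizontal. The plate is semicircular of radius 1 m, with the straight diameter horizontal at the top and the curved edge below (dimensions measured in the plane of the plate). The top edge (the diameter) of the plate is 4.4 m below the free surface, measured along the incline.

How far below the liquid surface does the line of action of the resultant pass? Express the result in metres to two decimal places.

γ = 0.818 × 9.81 = 8.02458 kN/m³.
Let θ = 72° be the plate's angle to the horizontal; measure y along the incline from where the plane meets the free surface. Vertical depth h = y·sinθ with sinθ = 0.951057.
The centroid of a semicircle lies 4r/(3π) = 0.424413 m from the diameter, here below the top edge, so y_c = 4.4 + 0.424413 = 4.82441 m and h_c = 4.82441 × 0.951057 = 4.58829 m.
A = πr²/2 = π × 1²/2 = 1.5708 m².
Resultant F = γ·h_c·A = 8.02458 × 4.58829 × 1.5708 = 57.8354 kN.
I_c = (π/8 − 8/(9π))·r⁴ = 0.109757 × 1⁴ = 0.109757 m⁴.
Centre of pressure: y_p = y_c + I_c/(y_c·A) = 4.82441 + 0.109757/(4.82441 × 1.5708) = 4.82441 + 0.0144833 = 4.83889 m along the plane.
Vertically, h_p = y_p·sinθ = 4.83889 × 0.951057 = 4.60206 m.

h_p = 4.60 m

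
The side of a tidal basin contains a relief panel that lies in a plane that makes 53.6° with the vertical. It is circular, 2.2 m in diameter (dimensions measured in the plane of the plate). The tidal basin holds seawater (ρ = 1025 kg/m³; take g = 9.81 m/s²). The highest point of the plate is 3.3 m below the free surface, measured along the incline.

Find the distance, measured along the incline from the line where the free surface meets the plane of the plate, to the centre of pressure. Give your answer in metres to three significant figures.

γ = ρg = 1025 × 9.81 / 1000 = 10.05525 kN/m³.
The plate makes 53.6° with the vertical, i.e. θ = 90° − 53.6° = 36.4° to the horizontal. Measuring y along the incline from the free-surface line, vertical depth h = y·sinθ with sinθ = 0.593419.
The centroid is at the centre, 1.1 m below the top of the plate, so y_c = 3.3 + 1.1 = 4.4 m and h_c = 4.4 × 0.593419 = 2.61104 m.
A = π(1.1)² = 3.80133 m².
Resultant F = γ·h_c·A = 10.05525 × 2.61104 × 3.80133 = 99.8026 kN.
I_c = πr⁴/4 = π × 1.1⁴/4 = 1.1499 m⁴.
Centre of pressure: y_p = y_c + I_c/(y_c·A) = 4.4 + 1.1499/(4.4 × 3.80133) = 4.4 + 0.0687499 = 4.46875 m along the plane.

y_p = 4.47 m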